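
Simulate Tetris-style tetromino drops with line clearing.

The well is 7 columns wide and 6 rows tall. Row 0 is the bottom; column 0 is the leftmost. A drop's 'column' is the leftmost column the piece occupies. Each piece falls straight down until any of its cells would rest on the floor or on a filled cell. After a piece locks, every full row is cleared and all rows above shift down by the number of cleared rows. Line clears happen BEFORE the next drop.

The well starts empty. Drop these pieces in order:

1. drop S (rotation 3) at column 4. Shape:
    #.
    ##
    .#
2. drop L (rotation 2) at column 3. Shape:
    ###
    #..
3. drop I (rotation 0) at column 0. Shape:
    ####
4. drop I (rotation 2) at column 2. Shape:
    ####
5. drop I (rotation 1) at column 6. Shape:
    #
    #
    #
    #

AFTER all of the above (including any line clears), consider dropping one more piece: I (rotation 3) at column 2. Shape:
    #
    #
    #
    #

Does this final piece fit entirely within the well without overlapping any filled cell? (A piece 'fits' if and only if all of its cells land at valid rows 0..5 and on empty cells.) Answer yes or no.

Answer: no

Derivation:
Drop 1: S rot3 at col 4 lands with bottom-row=0; cleared 0 line(s) (total 0); column heights now [0 0 0 0 3 2 0], max=3
Drop 2: L rot2 at col 3 lands with bottom-row=2; cleared 0 line(s) (total 0); column heights now [0 0 0 4 4 4 0], max=4
Drop 3: I rot0 at col 0 lands with bottom-row=4; cleared 0 line(s) (total 0); column heights now [5 5 5 5 4 4 0], max=5
Drop 4: I rot2 at col 2 lands with bottom-row=5; cleared 0 line(s) (total 0); column heights now [5 5 6 6 6 6 0], max=6
Drop 5: I rot1 at col 6 lands with bottom-row=0; cleared 0 line(s) (total 0); column heights now [5 5 6 6 6 6 4], max=6
Test piece I rot3 at col 2 (width 1): heights before test = [5 5 6 6 6 6 4]; fits = False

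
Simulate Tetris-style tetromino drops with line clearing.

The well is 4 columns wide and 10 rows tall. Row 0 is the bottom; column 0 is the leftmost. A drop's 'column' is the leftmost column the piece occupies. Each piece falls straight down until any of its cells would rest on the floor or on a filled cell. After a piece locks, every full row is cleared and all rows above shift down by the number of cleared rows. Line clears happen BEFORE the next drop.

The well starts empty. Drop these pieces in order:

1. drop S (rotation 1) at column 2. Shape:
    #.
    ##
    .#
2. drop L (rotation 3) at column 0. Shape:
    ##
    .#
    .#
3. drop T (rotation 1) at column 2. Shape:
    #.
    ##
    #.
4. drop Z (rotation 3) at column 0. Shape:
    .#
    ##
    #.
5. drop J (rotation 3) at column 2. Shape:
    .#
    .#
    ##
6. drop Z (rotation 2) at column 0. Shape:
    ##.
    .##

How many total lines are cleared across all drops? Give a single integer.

Answer: 1

Derivation:
Drop 1: S rot1 at col 2 lands with bottom-row=0; cleared 0 line(s) (total 0); column heights now [0 0 3 2], max=3
Drop 2: L rot3 at col 0 lands with bottom-row=0; cleared 0 line(s) (total 0); column heights now [3 3 3 2], max=3
Drop 3: T rot1 at col 2 lands with bottom-row=3; cleared 0 line(s) (total 0); column heights now [3 3 6 5], max=6
Drop 4: Z rot3 at col 0 lands with bottom-row=3; cleared 1 line(s) (total 1); column heights now [4 5 5 2], max=5
Drop 5: J rot3 at col 2 lands with bottom-row=5; cleared 0 line(s) (total 1); column heights now [4 5 6 8], max=8
Drop 6: Z rot2 at col 0 lands with bottom-row=6; cleared 0 line(s) (total 1); column heights now [8 8 7 8], max=8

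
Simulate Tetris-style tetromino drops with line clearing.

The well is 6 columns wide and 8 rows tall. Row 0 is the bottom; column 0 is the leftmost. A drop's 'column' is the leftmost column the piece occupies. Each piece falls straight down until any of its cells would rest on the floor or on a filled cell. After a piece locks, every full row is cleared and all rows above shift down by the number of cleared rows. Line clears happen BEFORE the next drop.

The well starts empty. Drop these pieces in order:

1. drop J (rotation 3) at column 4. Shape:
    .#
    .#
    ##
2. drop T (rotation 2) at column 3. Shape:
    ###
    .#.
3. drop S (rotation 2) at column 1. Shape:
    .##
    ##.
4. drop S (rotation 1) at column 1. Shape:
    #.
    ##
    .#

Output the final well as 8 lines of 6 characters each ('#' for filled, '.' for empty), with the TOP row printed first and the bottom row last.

Answer: .#....
.##...
..#...
..##..
.#####
....##
.....#
....##

Derivation:
Drop 1: J rot3 at col 4 lands with bottom-row=0; cleared 0 line(s) (total 0); column heights now [0 0 0 0 1 3], max=3
Drop 2: T rot2 at col 3 lands with bottom-row=2; cleared 0 line(s) (total 0); column heights now [0 0 0 4 4 4], max=4
Drop 3: S rot2 at col 1 lands with bottom-row=3; cleared 0 line(s) (total 0); column heights now [0 4 5 5 4 4], max=5
Drop 4: S rot1 at col 1 lands with bottom-row=5; cleared 0 line(s) (total 0); column heights now [0 8 7 5 4 4], max=8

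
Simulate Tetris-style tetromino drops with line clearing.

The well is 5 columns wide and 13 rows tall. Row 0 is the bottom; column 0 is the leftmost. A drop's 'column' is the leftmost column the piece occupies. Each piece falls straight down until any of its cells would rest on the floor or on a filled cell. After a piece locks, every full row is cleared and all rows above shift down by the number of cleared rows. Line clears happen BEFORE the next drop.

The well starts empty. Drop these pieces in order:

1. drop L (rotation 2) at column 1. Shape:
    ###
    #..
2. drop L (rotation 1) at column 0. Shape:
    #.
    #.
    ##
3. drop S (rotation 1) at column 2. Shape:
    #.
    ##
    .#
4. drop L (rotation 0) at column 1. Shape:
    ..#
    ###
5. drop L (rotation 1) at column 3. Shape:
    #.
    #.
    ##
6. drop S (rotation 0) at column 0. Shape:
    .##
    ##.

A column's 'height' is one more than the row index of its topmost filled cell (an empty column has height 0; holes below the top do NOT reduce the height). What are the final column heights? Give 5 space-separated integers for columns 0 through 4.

Answer: 7 8 8 10 8

Derivation:
Drop 1: L rot2 at col 1 lands with bottom-row=0; cleared 0 line(s) (total 0); column heights now [0 2 2 2 0], max=2
Drop 2: L rot1 at col 0 lands with bottom-row=2; cleared 0 line(s) (total 0); column heights now [5 3 2 2 0], max=5
Drop 3: S rot1 at col 2 lands with bottom-row=2; cleared 0 line(s) (total 0); column heights now [5 3 5 4 0], max=5
Drop 4: L rot0 at col 1 lands with bottom-row=5; cleared 0 line(s) (total 0); column heights now [5 6 6 7 0], max=7
Drop 5: L rot1 at col 3 lands with bottom-row=7; cleared 0 line(s) (total 0); column heights now [5 6 6 10 8], max=10
Drop 6: S rot0 at col 0 lands with bottom-row=6; cleared 0 line(s) (total 0); column heights now [7 8 8 10 8], max=10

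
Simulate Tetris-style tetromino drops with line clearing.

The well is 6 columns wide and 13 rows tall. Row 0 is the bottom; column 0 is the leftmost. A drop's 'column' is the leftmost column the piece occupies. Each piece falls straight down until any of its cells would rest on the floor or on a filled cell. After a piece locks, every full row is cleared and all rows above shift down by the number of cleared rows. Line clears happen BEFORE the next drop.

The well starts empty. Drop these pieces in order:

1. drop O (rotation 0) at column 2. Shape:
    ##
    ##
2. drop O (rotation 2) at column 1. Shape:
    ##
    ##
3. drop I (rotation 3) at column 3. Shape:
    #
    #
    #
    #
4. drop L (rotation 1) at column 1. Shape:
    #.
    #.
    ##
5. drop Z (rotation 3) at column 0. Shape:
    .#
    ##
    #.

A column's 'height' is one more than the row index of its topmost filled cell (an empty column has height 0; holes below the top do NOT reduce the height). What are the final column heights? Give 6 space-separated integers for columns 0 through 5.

Answer: 8 9 5 6 0 0

Derivation:
Drop 1: O rot0 at col 2 lands with bottom-row=0; cleared 0 line(s) (total 0); column heights now [0 0 2 2 0 0], max=2
Drop 2: O rot2 at col 1 lands with bottom-row=2; cleared 0 line(s) (total 0); column heights now [0 4 4 2 0 0], max=4
Drop 3: I rot3 at col 3 lands with bottom-row=2; cleared 0 line(s) (total 0); column heights now [0 4 4 6 0 0], max=6
Drop 4: L rot1 at col 1 lands with bottom-row=4; cleared 0 line(s) (total 0); column heights now [0 7 5 6 0 0], max=7
Drop 5: Z rot3 at col 0 lands with bottom-row=6; cleared 0 line(s) (total 0); column heights now [8 9 5 6 0 0], max=9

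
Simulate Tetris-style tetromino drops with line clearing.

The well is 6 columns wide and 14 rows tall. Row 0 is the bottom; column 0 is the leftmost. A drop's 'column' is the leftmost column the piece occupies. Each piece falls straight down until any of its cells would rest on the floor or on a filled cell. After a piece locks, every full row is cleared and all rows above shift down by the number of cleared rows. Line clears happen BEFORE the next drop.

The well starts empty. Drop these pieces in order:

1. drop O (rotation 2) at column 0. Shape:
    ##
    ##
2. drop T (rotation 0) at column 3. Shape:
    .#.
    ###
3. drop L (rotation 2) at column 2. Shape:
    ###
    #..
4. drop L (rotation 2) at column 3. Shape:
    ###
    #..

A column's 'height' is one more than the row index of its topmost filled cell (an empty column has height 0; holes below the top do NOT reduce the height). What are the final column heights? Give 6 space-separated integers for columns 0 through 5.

Answer: 2 2 3 5 5 5

Derivation:
Drop 1: O rot2 at col 0 lands with bottom-row=0; cleared 0 line(s) (total 0); column heights now [2 2 0 0 0 0], max=2
Drop 2: T rot0 at col 3 lands with bottom-row=0; cleared 0 line(s) (total 0); column heights now [2 2 0 1 2 1], max=2
Drop 3: L rot2 at col 2 lands with bottom-row=1; cleared 0 line(s) (total 0); column heights now [2 2 3 3 3 1], max=3
Drop 4: L rot2 at col 3 lands with bottom-row=3; cleared 0 line(s) (total 0); column heights now [2 2 3 5 5 5], max=5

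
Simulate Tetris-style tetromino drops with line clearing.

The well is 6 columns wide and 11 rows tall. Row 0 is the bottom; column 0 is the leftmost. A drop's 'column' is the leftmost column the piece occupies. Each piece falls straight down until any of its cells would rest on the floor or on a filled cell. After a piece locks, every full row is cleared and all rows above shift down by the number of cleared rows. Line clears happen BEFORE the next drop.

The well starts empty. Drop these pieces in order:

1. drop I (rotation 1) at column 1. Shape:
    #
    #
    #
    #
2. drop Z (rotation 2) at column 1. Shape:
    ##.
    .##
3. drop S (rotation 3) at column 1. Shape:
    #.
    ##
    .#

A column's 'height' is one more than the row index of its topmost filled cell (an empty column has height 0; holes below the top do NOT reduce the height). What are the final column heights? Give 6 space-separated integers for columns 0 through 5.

Drop 1: I rot1 at col 1 lands with bottom-row=0; cleared 0 line(s) (total 0); column heights now [0 4 0 0 0 0], max=4
Drop 2: Z rot2 at col 1 lands with bottom-row=3; cleared 0 line(s) (total 0); column heights now [0 5 5 4 0 0], max=5
Drop 3: S rot3 at col 1 lands with bottom-row=5; cleared 0 line(s) (total 0); column heights now [0 8 7 4 0 0], max=8

Answer: 0 8 7 4 0 0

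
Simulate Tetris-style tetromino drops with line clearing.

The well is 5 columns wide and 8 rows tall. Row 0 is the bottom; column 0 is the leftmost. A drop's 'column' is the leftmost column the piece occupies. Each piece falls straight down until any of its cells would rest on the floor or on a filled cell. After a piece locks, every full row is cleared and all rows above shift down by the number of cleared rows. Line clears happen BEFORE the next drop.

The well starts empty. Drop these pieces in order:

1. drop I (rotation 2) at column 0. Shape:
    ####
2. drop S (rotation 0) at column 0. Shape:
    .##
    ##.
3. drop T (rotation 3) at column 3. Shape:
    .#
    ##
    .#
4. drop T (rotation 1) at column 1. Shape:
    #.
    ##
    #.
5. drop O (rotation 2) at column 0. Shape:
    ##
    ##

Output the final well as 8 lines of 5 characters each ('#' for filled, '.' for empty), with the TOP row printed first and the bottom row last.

Drop 1: I rot2 at col 0 lands with bottom-row=0; cleared 0 line(s) (total 0); column heights now [1 1 1 1 0], max=1
Drop 2: S rot0 at col 0 lands with bottom-row=1; cleared 0 line(s) (total 0); column heights now [2 3 3 1 0], max=3
Drop 3: T rot3 at col 3 lands with bottom-row=0; cleared 1 line(s) (total 1); column heights now [1 2 2 1 2], max=2
Drop 4: T rot1 at col 1 lands with bottom-row=2; cleared 0 line(s) (total 1); column heights now [1 5 4 1 2], max=5
Drop 5: O rot2 at col 0 lands with bottom-row=5; cleared 0 line(s) (total 1); column heights now [7 7 4 1 2], max=7

Answer: .....
##...
##...
.#...
.##..
.#...
.##.#
##.##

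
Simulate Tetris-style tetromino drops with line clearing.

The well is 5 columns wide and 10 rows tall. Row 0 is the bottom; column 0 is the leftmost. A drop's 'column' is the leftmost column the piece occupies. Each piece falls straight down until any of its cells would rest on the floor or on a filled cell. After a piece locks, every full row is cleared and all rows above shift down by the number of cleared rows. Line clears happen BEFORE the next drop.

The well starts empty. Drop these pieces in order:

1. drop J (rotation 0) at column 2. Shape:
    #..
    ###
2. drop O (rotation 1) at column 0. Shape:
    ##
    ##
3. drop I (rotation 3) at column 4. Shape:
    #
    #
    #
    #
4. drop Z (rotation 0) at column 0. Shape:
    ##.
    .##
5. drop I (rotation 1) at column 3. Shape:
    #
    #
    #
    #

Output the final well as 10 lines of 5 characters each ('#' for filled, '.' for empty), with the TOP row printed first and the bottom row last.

Drop 1: J rot0 at col 2 lands with bottom-row=0; cleared 0 line(s) (total 0); column heights now [0 0 2 1 1], max=2
Drop 2: O rot1 at col 0 lands with bottom-row=0; cleared 1 line(s) (total 1); column heights now [1 1 1 0 0], max=1
Drop 3: I rot3 at col 4 lands with bottom-row=0; cleared 0 line(s) (total 1); column heights now [1 1 1 0 4], max=4
Drop 4: Z rot0 at col 0 lands with bottom-row=1; cleared 0 line(s) (total 1); column heights now [3 3 2 0 4], max=4
Drop 5: I rot1 at col 3 lands with bottom-row=0; cleared 1 line(s) (total 2); column heights now [2 2 1 3 3], max=3

Answer: .....
.....
.....
.....
.....
.....
.....
...##
##.##
.####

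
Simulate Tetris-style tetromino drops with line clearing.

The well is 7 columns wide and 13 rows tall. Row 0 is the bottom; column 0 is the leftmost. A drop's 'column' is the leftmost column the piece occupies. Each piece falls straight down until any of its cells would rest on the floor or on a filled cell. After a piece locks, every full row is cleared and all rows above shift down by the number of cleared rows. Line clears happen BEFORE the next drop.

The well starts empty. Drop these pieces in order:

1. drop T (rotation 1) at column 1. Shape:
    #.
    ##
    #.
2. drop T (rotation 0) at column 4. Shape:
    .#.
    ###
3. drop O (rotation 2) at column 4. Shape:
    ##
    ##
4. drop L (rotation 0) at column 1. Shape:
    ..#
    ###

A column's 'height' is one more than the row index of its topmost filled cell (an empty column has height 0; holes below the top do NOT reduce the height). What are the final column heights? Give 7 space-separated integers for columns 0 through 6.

Answer: 0 4 4 5 4 4 1

Derivation:
Drop 1: T rot1 at col 1 lands with bottom-row=0; cleared 0 line(s) (total 0); column heights now [0 3 2 0 0 0 0], max=3
Drop 2: T rot0 at col 4 lands with bottom-row=0; cleared 0 line(s) (total 0); column heights now [0 3 2 0 1 2 1], max=3
Drop 3: O rot2 at col 4 lands with bottom-row=2; cleared 0 line(s) (total 0); column heights now [0 3 2 0 4 4 1], max=4
Drop 4: L rot0 at col 1 lands with bottom-row=3; cleared 0 line(s) (total 0); column heights now [0 4 4 5 4 4 1], max=5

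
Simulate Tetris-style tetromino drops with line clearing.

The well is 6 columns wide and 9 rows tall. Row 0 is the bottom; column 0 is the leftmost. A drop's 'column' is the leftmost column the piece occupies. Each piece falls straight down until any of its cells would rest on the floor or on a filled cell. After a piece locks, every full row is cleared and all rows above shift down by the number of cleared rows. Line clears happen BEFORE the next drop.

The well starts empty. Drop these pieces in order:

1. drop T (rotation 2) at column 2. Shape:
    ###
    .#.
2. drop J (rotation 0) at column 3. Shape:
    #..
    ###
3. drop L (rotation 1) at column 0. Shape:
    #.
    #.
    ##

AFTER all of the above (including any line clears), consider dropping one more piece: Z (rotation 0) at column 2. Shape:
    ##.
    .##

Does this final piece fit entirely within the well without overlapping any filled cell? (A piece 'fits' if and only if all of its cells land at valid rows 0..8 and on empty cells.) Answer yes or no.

Answer: yes

Derivation:
Drop 1: T rot2 at col 2 lands with bottom-row=0; cleared 0 line(s) (total 0); column heights now [0 0 2 2 2 0], max=2
Drop 2: J rot0 at col 3 lands with bottom-row=2; cleared 0 line(s) (total 0); column heights now [0 0 2 4 3 3], max=4
Drop 3: L rot1 at col 0 lands with bottom-row=0; cleared 0 line(s) (total 0); column heights now [3 1 2 4 3 3], max=4
Test piece Z rot0 at col 2 (width 3): heights before test = [3 1 2 4 3 3]; fits = True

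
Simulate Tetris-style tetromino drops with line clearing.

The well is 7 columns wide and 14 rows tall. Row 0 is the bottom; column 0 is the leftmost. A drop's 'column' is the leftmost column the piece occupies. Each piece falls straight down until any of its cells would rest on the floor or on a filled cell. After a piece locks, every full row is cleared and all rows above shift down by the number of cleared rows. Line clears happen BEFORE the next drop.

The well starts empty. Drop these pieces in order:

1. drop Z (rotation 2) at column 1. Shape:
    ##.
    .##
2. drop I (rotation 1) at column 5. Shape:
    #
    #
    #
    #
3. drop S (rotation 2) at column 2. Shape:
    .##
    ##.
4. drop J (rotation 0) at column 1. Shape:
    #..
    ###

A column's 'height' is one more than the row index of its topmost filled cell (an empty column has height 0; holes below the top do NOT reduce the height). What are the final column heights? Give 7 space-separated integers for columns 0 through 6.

Drop 1: Z rot2 at col 1 lands with bottom-row=0; cleared 0 line(s) (total 0); column heights now [0 2 2 1 0 0 0], max=2
Drop 2: I rot1 at col 5 lands with bottom-row=0; cleared 0 line(s) (total 0); column heights now [0 2 2 1 0 4 0], max=4
Drop 3: S rot2 at col 2 lands with bottom-row=2; cleared 0 line(s) (total 0); column heights now [0 2 3 4 4 4 0], max=4
Drop 4: J rot0 at col 1 lands with bottom-row=4; cleared 0 line(s) (total 0); column heights now [0 6 5 5 4 4 0], max=6

Answer: 0 6 5 5 4 4 0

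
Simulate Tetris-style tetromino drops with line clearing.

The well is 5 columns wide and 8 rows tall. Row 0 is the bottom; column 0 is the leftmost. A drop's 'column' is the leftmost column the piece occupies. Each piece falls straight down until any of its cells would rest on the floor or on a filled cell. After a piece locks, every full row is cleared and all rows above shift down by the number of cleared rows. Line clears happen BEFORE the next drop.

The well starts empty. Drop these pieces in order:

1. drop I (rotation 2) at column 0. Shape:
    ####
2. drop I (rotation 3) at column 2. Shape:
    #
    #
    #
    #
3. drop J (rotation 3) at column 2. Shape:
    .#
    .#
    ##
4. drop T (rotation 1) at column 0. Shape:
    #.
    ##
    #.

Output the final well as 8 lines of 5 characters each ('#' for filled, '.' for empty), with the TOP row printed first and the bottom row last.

Drop 1: I rot2 at col 0 lands with bottom-row=0; cleared 0 line(s) (total 0); column heights now [1 1 1 1 0], max=1
Drop 2: I rot3 at col 2 lands with bottom-row=1; cleared 0 line(s) (total 0); column heights now [1 1 5 1 0], max=5
Drop 3: J rot3 at col 2 lands with bottom-row=5; cleared 0 line(s) (total 0); column heights now [1 1 6 8 0], max=8
Drop 4: T rot1 at col 0 lands with bottom-row=1; cleared 0 line(s) (total 0); column heights now [4 3 6 8 0], max=8

Answer: ...#.
...#.
..##.
..#..
#.#..
###..
#.#..
####.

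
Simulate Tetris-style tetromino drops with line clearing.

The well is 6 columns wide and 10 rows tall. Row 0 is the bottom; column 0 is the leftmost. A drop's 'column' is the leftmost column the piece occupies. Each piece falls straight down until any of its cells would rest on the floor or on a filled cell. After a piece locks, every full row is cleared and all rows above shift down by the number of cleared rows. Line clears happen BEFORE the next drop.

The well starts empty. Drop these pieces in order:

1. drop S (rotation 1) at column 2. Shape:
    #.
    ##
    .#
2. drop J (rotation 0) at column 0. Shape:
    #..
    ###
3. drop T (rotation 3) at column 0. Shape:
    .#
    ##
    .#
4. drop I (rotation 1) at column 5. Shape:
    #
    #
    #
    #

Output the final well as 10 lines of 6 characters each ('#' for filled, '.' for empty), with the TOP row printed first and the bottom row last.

Drop 1: S rot1 at col 2 lands with bottom-row=0; cleared 0 line(s) (total 0); column heights now [0 0 3 2 0 0], max=3
Drop 2: J rot0 at col 0 lands with bottom-row=3; cleared 0 line(s) (total 0); column heights now [5 4 4 2 0 0], max=5
Drop 3: T rot3 at col 0 lands with bottom-row=4; cleared 0 line(s) (total 0); column heights now [6 7 4 2 0 0], max=7
Drop 4: I rot1 at col 5 lands with bottom-row=0; cleared 0 line(s) (total 0); column heights now [6 7 4 2 0 4], max=7

Answer: ......
......
......
.#....
##....
##....
###..#
..#..#
..##.#
...#.#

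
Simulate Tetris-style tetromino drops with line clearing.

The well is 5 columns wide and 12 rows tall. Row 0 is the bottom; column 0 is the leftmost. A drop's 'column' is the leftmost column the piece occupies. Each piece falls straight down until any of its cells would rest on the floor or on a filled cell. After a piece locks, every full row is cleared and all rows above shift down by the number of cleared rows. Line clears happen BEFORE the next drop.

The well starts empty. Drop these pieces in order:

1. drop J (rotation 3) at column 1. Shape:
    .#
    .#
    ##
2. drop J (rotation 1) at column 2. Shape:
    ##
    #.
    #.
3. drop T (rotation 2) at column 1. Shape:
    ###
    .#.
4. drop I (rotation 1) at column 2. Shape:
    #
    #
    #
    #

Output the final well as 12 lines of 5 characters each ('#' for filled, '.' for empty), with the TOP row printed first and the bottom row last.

Drop 1: J rot3 at col 1 lands with bottom-row=0; cleared 0 line(s) (total 0); column heights now [0 1 3 0 0], max=3
Drop 2: J rot1 at col 2 lands with bottom-row=3; cleared 0 line(s) (total 0); column heights now [0 1 6 6 0], max=6
Drop 3: T rot2 at col 1 lands with bottom-row=6; cleared 0 line(s) (total 0); column heights now [0 8 8 8 0], max=8
Drop 4: I rot1 at col 2 lands with bottom-row=8; cleared 0 line(s) (total 0); column heights now [0 8 12 8 0], max=12

Answer: ..#..
..#..
..#..
..#..
.###.
..#..
..##.
..#..
..#..
..#..
..#..
.##..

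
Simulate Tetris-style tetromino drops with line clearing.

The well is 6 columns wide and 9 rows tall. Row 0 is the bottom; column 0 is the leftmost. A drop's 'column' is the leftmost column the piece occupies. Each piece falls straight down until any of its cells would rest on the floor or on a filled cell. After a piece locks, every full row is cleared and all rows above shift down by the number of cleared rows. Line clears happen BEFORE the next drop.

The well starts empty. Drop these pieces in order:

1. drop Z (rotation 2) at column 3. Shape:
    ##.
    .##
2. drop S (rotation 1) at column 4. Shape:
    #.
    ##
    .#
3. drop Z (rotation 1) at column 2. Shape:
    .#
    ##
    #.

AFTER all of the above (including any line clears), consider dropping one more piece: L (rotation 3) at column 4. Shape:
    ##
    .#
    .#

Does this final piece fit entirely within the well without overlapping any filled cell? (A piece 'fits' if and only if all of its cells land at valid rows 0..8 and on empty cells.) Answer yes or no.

Answer: yes

Derivation:
Drop 1: Z rot2 at col 3 lands with bottom-row=0; cleared 0 line(s) (total 0); column heights now [0 0 0 2 2 1], max=2
Drop 2: S rot1 at col 4 lands with bottom-row=1; cleared 0 line(s) (total 0); column heights now [0 0 0 2 4 3], max=4
Drop 3: Z rot1 at col 2 lands with bottom-row=1; cleared 0 line(s) (total 0); column heights now [0 0 3 4 4 3], max=4
Test piece L rot3 at col 4 (width 2): heights before test = [0 0 3 4 4 3]; fits = True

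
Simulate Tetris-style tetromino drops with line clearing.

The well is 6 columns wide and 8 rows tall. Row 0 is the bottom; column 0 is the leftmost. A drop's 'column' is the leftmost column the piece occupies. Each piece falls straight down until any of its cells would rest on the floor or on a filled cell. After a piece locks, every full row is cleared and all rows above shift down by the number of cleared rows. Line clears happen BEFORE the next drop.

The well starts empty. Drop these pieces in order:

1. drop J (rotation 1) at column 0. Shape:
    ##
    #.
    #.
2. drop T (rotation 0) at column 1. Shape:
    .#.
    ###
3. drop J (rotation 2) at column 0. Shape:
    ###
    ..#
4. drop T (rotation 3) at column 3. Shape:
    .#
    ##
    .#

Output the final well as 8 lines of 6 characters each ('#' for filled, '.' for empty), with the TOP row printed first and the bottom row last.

Drop 1: J rot1 at col 0 lands with bottom-row=0; cleared 0 line(s) (total 0); column heights now [3 3 0 0 0 0], max=3
Drop 2: T rot0 at col 1 lands with bottom-row=3; cleared 0 line(s) (total 0); column heights now [3 4 5 4 0 0], max=5
Drop 3: J rot2 at col 0 lands with bottom-row=5; cleared 0 line(s) (total 0); column heights now [7 7 7 4 0 0], max=7
Drop 4: T rot3 at col 3 lands with bottom-row=3; cleared 0 line(s) (total 0); column heights now [7 7 7 5 6 0], max=7

Answer: ......
###...
..#.#.
..###.
.####.
##....
#.....
#.....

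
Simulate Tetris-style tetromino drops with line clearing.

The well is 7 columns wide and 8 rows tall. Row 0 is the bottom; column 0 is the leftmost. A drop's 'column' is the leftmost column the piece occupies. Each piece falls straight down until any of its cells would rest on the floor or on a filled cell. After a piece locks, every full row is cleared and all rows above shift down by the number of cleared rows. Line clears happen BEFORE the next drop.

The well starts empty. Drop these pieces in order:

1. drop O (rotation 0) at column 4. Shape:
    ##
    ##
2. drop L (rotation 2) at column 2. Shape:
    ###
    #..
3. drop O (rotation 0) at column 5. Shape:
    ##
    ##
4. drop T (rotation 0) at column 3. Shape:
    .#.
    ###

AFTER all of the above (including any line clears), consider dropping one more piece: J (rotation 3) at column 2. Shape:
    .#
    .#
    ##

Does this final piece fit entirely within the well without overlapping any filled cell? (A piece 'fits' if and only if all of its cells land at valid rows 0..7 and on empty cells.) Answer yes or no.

Drop 1: O rot0 at col 4 lands with bottom-row=0; cleared 0 line(s) (total 0); column heights now [0 0 0 0 2 2 0], max=2
Drop 2: L rot2 at col 2 lands with bottom-row=1; cleared 0 line(s) (total 0); column heights now [0 0 3 3 3 2 0], max=3
Drop 3: O rot0 at col 5 lands with bottom-row=2; cleared 0 line(s) (total 0); column heights now [0 0 3 3 3 4 4], max=4
Drop 4: T rot0 at col 3 lands with bottom-row=4; cleared 0 line(s) (total 0); column heights now [0 0 3 5 6 5 4], max=6
Test piece J rot3 at col 2 (width 2): heights before test = [0 0 3 5 6 5 4]; fits = True

Answer: yes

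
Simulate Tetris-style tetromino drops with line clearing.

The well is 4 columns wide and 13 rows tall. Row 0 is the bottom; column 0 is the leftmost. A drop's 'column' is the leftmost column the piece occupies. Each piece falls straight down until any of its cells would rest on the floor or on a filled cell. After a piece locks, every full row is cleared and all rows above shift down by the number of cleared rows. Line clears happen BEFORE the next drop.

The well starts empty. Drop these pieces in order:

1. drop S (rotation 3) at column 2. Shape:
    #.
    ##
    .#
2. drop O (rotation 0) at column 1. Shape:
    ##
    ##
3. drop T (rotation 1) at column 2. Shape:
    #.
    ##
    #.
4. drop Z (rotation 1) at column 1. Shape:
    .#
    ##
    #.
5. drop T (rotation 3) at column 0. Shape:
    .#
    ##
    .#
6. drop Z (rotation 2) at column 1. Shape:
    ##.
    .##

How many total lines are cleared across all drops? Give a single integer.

Drop 1: S rot3 at col 2 lands with bottom-row=0; cleared 0 line(s) (total 0); column heights now [0 0 3 2], max=3
Drop 2: O rot0 at col 1 lands with bottom-row=3; cleared 0 line(s) (total 0); column heights now [0 5 5 2], max=5
Drop 3: T rot1 at col 2 lands with bottom-row=5; cleared 0 line(s) (total 0); column heights now [0 5 8 7], max=8
Drop 4: Z rot1 at col 1 lands with bottom-row=7; cleared 0 line(s) (total 0); column heights now [0 9 10 7], max=10
Drop 5: T rot3 at col 0 lands with bottom-row=9; cleared 0 line(s) (total 0); column heights now [11 12 10 7], max=12
Drop 6: Z rot2 at col 1 lands with bottom-row=11; cleared 0 line(s) (total 0); column heights now [11 13 13 12], max=13

Answer: 0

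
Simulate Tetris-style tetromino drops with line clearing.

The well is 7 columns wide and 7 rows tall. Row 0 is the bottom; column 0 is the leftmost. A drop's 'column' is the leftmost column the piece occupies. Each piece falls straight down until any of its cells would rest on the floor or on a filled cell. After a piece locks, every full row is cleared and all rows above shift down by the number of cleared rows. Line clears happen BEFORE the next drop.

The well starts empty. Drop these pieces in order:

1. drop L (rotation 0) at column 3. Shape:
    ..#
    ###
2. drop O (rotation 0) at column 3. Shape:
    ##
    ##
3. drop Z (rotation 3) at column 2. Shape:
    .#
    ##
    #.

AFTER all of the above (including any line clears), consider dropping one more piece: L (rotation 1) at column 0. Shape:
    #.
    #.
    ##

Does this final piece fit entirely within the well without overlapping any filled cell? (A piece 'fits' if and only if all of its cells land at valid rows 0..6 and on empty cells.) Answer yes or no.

Answer: yes

Derivation:
Drop 1: L rot0 at col 3 lands with bottom-row=0; cleared 0 line(s) (total 0); column heights now [0 0 0 1 1 2 0], max=2
Drop 2: O rot0 at col 3 lands with bottom-row=1; cleared 0 line(s) (total 0); column heights now [0 0 0 3 3 2 0], max=3
Drop 3: Z rot3 at col 2 lands with bottom-row=2; cleared 0 line(s) (total 0); column heights now [0 0 4 5 3 2 0], max=5
Test piece L rot1 at col 0 (width 2): heights before test = [0 0 4 5 3 2 0]; fits = True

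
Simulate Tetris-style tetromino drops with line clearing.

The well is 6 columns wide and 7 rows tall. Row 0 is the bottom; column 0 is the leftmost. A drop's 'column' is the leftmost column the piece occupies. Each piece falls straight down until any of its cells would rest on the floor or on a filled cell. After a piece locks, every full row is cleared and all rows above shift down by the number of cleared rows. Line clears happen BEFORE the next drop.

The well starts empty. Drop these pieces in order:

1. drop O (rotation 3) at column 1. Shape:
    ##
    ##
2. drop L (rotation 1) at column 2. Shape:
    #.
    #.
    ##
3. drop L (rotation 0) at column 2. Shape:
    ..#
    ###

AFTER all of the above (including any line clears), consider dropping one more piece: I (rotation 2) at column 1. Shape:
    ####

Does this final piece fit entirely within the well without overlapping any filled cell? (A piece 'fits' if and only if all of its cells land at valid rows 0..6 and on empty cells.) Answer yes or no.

Drop 1: O rot3 at col 1 lands with bottom-row=0; cleared 0 line(s) (total 0); column heights now [0 2 2 0 0 0], max=2
Drop 2: L rot1 at col 2 lands with bottom-row=2; cleared 0 line(s) (total 0); column heights now [0 2 5 3 0 0], max=5
Drop 3: L rot0 at col 2 lands with bottom-row=5; cleared 0 line(s) (total 0); column heights now [0 2 6 6 7 0], max=7
Test piece I rot2 at col 1 (width 4): heights before test = [0 2 6 6 7 0]; fits = False

Answer: no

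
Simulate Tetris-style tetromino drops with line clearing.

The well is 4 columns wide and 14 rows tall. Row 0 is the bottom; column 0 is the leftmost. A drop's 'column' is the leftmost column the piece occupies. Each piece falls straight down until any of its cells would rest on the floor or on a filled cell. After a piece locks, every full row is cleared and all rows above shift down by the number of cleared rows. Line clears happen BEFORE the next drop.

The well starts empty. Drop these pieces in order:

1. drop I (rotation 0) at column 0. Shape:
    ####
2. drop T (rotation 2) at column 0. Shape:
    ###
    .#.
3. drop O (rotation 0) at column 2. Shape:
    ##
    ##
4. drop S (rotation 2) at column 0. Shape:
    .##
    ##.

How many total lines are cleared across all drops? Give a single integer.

Drop 1: I rot0 at col 0 lands with bottom-row=0; cleared 1 line(s) (total 1); column heights now [0 0 0 0], max=0
Drop 2: T rot2 at col 0 lands with bottom-row=0; cleared 0 line(s) (total 1); column heights now [2 2 2 0], max=2
Drop 3: O rot0 at col 2 lands with bottom-row=2; cleared 0 line(s) (total 1); column heights now [2 2 4 4], max=4
Drop 4: S rot2 at col 0 lands with bottom-row=3; cleared 1 line(s) (total 2); column heights now [2 4 4 3], max=4

Answer: 2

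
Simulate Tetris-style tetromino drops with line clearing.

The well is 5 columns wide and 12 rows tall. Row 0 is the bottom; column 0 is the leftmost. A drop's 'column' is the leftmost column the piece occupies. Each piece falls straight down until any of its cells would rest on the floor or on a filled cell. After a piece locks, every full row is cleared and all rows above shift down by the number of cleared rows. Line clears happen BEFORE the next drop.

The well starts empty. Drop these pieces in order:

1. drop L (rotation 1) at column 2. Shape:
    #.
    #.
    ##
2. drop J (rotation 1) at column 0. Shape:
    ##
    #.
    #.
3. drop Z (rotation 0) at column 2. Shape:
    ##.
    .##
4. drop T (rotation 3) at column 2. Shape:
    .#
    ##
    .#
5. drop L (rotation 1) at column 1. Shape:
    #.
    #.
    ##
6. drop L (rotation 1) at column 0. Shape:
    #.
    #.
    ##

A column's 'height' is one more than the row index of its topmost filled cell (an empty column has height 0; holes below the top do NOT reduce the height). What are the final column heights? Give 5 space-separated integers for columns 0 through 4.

Answer: 11 9 6 6 0

Derivation:
Drop 1: L rot1 at col 2 lands with bottom-row=0; cleared 0 line(s) (total 0); column heights now [0 0 3 1 0], max=3
Drop 2: J rot1 at col 0 lands with bottom-row=0; cleared 0 line(s) (total 0); column heights now [3 3 3 1 0], max=3
Drop 3: Z rot0 at col 2 lands with bottom-row=2; cleared 1 line(s) (total 1); column heights now [2 0 3 3 0], max=3
Drop 4: T rot3 at col 2 lands with bottom-row=3; cleared 0 line(s) (total 1); column heights now [2 0 5 6 0], max=6
Drop 5: L rot1 at col 1 lands with bottom-row=5; cleared 0 line(s) (total 1); column heights now [2 8 6 6 0], max=8
Drop 6: L rot1 at col 0 lands with bottom-row=8; cleared 0 line(s) (total 1); column heights now [11 9 6 6 0], max=11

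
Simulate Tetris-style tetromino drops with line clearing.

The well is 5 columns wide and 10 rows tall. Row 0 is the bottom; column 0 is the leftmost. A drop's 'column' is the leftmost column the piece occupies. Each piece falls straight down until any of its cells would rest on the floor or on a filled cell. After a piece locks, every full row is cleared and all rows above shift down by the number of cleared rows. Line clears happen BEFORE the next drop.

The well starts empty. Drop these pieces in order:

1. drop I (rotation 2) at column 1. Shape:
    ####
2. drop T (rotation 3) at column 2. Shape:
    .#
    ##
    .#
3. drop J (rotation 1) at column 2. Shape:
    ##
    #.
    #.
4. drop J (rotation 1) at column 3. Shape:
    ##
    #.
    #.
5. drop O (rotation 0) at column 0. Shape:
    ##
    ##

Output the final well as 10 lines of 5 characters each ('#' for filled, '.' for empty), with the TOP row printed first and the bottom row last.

Answer: .....
...##
...#.
...#.
..##.
..#..
..##.
####.
##.#.
.####

Derivation:
Drop 1: I rot2 at col 1 lands with bottom-row=0; cleared 0 line(s) (total 0); column heights now [0 1 1 1 1], max=1
Drop 2: T rot3 at col 2 lands with bottom-row=1; cleared 0 line(s) (total 0); column heights now [0 1 3 4 1], max=4
Drop 3: J rot1 at col 2 lands with bottom-row=3; cleared 0 line(s) (total 0); column heights now [0 1 6 6 1], max=6
Drop 4: J rot1 at col 3 lands with bottom-row=6; cleared 0 line(s) (total 0); column heights now [0 1 6 9 9], max=9
Drop 5: O rot0 at col 0 lands with bottom-row=1; cleared 0 line(s) (total 0); column heights now [3 3 6 9 9], max=9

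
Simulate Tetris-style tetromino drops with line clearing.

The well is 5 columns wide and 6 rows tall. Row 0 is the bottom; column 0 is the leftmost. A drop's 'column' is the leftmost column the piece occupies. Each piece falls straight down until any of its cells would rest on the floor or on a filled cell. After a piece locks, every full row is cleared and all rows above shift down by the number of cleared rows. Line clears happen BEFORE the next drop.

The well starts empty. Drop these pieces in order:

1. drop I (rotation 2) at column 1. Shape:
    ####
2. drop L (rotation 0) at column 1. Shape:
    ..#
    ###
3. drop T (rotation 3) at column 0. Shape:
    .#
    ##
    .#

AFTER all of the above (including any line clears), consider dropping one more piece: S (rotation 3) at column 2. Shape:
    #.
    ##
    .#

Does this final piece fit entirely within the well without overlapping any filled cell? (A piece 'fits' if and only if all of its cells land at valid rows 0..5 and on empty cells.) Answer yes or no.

Answer: yes

Derivation:
Drop 1: I rot2 at col 1 lands with bottom-row=0; cleared 0 line(s) (total 0); column heights now [0 1 1 1 1], max=1
Drop 2: L rot0 at col 1 lands with bottom-row=1; cleared 0 line(s) (total 0); column heights now [0 2 2 3 1], max=3
Drop 3: T rot3 at col 0 lands with bottom-row=2; cleared 0 line(s) (total 0); column heights now [4 5 2 3 1], max=5
Test piece S rot3 at col 2 (width 2): heights before test = [4 5 2 3 1]; fits = True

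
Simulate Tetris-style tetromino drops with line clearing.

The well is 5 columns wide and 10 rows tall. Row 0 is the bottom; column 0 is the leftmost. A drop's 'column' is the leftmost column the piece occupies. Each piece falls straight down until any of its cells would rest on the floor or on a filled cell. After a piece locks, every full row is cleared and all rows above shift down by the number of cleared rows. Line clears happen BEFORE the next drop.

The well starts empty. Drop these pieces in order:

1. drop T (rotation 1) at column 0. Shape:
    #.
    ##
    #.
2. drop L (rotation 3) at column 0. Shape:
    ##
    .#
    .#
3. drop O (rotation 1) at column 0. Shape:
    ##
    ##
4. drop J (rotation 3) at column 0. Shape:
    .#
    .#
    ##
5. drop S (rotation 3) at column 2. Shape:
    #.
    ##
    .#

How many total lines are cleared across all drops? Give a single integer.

Answer: 0

Derivation:
Drop 1: T rot1 at col 0 lands with bottom-row=0; cleared 0 line(s) (total 0); column heights now [3 2 0 0 0], max=3
Drop 2: L rot3 at col 0 lands with bottom-row=2; cleared 0 line(s) (total 0); column heights now [5 5 0 0 0], max=5
Drop 3: O rot1 at col 0 lands with bottom-row=5; cleared 0 line(s) (total 0); column heights now [7 7 0 0 0], max=7
Drop 4: J rot3 at col 0 lands with bottom-row=7; cleared 0 line(s) (total 0); column heights now [8 10 0 0 0], max=10
Drop 5: S rot3 at col 2 lands with bottom-row=0; cleared 0 line(s) (total 0); column heights now [8 10 3 2 0], max=10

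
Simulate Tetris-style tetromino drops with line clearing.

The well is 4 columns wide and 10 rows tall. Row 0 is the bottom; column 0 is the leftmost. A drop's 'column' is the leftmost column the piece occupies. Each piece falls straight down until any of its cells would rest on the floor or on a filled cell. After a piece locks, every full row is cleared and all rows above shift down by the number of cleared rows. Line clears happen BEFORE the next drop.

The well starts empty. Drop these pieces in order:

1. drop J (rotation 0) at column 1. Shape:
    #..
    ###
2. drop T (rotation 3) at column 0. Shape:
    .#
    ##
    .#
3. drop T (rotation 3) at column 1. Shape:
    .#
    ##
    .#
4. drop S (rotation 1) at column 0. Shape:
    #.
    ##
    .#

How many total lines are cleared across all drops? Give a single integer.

Answer: 0

Derivation:
Drop 1: J rot0 at col 1 lands with bottom-row=0; cleared 0 line(s) (total 0); column heights now [0 2 1 1], max=2
Drop 2: T rot3 at col 0 lands with bottom-row=2; cleared 0 line(s) (total 0); column heights now [4 5 1 1], max=5
Drop 3: T rot3 at col 1 lands with bottom-row=4; cleared 0 line(s) (total 0); column heights now [4 6 7 1], max=7
Drop 4: S rot1 at col 0 lands with bottom-row=6; cleared 0 line(s) (total 0); column heights now [9 8 7 1], max=9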